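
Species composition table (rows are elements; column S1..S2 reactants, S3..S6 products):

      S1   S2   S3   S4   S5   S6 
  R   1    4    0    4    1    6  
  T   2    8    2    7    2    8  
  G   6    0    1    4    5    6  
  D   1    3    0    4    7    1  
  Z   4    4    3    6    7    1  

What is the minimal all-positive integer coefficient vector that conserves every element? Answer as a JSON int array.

R: 5·1+4·4 = 21 | 5·0+2·4+1·1+2·6 = 21
T: 5·2+4·8 = 42 | 5·2+2·7+1·2+2·8 = 42
G: 5·6+4·0 = 30 | 5·1+2·4+1·5+2·6 = 30
D: 5·1+4·3 = 17 | 5·0+2·4+1·7+2·1 = 17
Z: 5·4+4·4 = 36 | 5·3+2·6+1·7+2·1 = 36
gcd(5,4,5,2,1,2) = 1

Coefficients: [5, 4, 5, 2, 1, 2]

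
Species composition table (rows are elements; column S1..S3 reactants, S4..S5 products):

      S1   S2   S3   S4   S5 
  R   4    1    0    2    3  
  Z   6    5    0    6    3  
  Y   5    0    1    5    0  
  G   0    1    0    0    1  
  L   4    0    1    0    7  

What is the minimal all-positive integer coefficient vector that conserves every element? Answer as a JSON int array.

Coefficients: [4, 3, 5, 5, 3]

R: 4·4+3·1+5·0 = 19 | 5·2+3·3 = 19
Z: 4·6+3·5+5·0 = 39 | 5·6+3·3 = 39
Y: 4·5+3·0+5·1 = 25 | 5·5+3·0 = 25
G: 4·0+3·1+5·0 = 3 | 5·0+3·1 = 3
L: 4·4+3·0+5·1 = 21 | 5·0+3·7 = 21
gcd(4,3,5,5,3) = 1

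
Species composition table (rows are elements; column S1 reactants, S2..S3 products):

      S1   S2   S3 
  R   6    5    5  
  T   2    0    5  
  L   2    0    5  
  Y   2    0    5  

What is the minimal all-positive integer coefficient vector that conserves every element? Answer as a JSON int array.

R: 5·6 = 30 | 4·5+2·5 = 30
T: 5·2 = 10 | 4·0+2·5 = 10
L: 5·2 = 10 | 4·0+2·5 = 10
Y: 5·2 = 10 | 4·0+2·5 = 10
gcd(5,4,2) = 1

Coefficients: [5, 4, 2]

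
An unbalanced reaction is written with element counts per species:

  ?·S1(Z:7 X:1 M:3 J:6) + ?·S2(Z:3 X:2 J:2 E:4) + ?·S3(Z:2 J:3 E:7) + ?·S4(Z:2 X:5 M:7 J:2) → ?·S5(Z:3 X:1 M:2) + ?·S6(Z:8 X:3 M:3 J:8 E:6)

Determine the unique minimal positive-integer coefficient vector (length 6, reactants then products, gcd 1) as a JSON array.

Z: 4·7+4·3+2·2+1·2 = 46 | 2·3+5·8 = 46
X: 4·1+4·2+2·0+1·5 = 17 | 2·1+5·3 = 17
M: 4·3+4·0+2·0+1·7 = 19 | 2·2+5·3 = 19
J: 4·6+4·2+2·3+1·2 = 40 | 2·0+5·8 = 40
E: 4·0+4·4+2·7+1·0 = 30 | 2·0+5·6 = 30
gcd(4,4,2,1,2,5) = 1

Coefficients: [4, 4, 2, 1, 2, 5]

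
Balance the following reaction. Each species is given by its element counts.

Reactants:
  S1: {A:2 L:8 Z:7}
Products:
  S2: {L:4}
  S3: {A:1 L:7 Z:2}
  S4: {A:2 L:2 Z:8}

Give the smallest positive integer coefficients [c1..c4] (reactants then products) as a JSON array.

A: 4·2 = 8 | 3·0+2·1+3·2 = 8
L: 4·8 = 32 | 3·4+2·7+3·2 = 32
Z: 4·7 = 28 | 3·0+2·2+3·8 = 28
gcd(4,3,2,3) = 1

Coefficients: [4, 3, 2, 3]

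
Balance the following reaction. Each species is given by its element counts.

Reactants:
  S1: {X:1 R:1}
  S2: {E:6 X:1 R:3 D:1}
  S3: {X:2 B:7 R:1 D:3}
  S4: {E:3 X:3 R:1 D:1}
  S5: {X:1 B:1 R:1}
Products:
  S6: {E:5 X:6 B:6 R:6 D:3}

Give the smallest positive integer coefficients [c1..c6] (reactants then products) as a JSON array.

E: 5·0+2·6+2·0+1·3+4·0 = 15 | 3·5 = 15
X: 5·1+2·1+2·2+1·3+4·1 = 18 | 3·6 = 18
B: 5·0+2·0+2·7+1·0+4·1 = 18 | 3·6 = 18
R: 5·1+2·3+2·1+1·1+4·1 = 18 | 3·6 = 18
D: 5·0+2·1+2·3+1·1+4·0 = 9 | 3·3 = 9
gcd(5,2,2,1,4,3) = 1

Coefficients: [5, 2, 2, 1, 4, 3]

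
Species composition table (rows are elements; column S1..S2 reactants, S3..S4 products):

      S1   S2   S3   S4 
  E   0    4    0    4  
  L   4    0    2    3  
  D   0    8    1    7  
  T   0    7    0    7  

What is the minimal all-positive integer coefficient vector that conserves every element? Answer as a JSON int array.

Coefficients: [5, 4, 4, 4]

E: 5·0+4·4 = 16 | 4·0+4·4 = 16
L: 5·4+4·0 = 20 | 4·2+4·3 = 20
D: 5·0+4·8 = 32 | 4·1+4·7 = 32
T: 5·0+4·7 = 28 | 4·0+4·7 = 28
gcd(5,4,4,4) = 1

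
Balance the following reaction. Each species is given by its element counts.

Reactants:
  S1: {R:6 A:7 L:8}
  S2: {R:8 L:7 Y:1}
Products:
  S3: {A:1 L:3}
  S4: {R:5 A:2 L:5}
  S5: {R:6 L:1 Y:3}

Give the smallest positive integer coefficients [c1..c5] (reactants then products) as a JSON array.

Coefficients: [2, 3, 2, 6, 1]

R: 2·6+3·8 = 36 | 2·0+6·5+1·6 = 36
A: 2·7+3·0 = 14 | 2·1+6·2+1·0 = 14
L: 2·8+3·7 = 37 | 2·3+6·5+1·1 = 37
Y: 2·0+3·1 = 3 | 2·0+6·0+1·3 = 3
gcd(2,3,2,6,1) = 1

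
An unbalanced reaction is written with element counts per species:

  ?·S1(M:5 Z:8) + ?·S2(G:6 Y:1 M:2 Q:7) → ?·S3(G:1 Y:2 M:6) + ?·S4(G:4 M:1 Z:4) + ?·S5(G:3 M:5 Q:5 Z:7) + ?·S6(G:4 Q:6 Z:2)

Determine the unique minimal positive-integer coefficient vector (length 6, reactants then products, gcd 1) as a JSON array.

Coefficients: [3, 4, 2, 1, 2, 3]

G: 3·0+4·6 = 24 | 2·1+1·4+2·3+3·4 = 24
Y: 3·0+4·1 = 4 | 2·2+1·0+2·0+3·0 = 4
M: 3·5+4·2 = 23 | 2·6+1·1+2·5+3·0 = 23
Q: 3·0+4·7 = 28 | 2·0+1·0+2·5+3·6 = 28
Z: 3·8+4·0 = 24 | 2·0+1·4+2·7+3·2 = 24
gcd(3,4,2,1,2,3) = 1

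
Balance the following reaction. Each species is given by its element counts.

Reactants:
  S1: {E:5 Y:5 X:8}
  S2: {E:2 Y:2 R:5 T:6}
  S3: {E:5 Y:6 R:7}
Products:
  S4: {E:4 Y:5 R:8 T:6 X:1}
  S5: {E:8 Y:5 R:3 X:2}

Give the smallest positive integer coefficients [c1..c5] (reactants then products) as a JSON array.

Coefficients: [1, 6, 3, 6, 1]

E: 1·5+6·2+3·5 = 32 | 6·4+1·8 = 32
Y: 1·5+6·2+3·6 = 35 | 6·5+1·5 = 35
R: 1·0+6·5+3·7 = 51 | 6·8+1·3 = 51
T: 1·0+6·6+3·0 = 36 | 6·6+1·0 = 36
X: 1·8+6·0+3·0 = 8 | 6·1+1·2 = 8
gcd(1,6,3,6,1) = 1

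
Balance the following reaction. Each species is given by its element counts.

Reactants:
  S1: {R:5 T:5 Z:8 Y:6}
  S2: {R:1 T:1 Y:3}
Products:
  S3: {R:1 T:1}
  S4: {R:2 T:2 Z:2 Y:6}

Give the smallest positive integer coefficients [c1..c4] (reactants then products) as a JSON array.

Coefficients: [1, 6, 3, 4]

R: 1·5+6·1 = 11 | 3·1+4·2 = 11
T: 1·5+6·1 = 11 | 3·1+4·2 = 11
Z: 1·8+6·0 = 8 | 3·0+4·2 = 8
Y: 1·6+6·3 = 24 | 3·0+4·6 = 24
gcd(1,6,3,4) = 1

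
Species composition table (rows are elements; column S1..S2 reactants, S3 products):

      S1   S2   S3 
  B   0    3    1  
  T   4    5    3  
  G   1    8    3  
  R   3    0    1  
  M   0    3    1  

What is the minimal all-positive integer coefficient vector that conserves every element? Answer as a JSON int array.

Coefficients: [1, 1, 3]

B: 1·0+1·3 = 3 | 3·1 = 3
T: 1·4+1·5 = 9 | 3·3 = 9
G: 1·1+1·8 = 9 | 3·3 = 9
R: 1·3+1·0 = 3 | 3·1 = 3
M: 1·0+1·3 = 3 | 3·1 = 3
gcd(1,1,3) = 1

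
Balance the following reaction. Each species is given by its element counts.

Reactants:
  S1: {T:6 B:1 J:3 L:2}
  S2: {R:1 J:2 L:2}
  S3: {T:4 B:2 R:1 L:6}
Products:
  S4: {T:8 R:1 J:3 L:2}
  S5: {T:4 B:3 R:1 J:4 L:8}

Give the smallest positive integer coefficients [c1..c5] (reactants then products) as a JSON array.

Coefficients: [6, 5, 3, 4, 4]

T: 6·6+5·0+3·4 = 48 | 4·8+4·4 = 48
B: 6·1+5·0+3·2 = 12 | 4·0+4·3 = 12
R: 6·0+5·1+3·1 = 8 | 4·1+4·1 = 8
J: 6·3+5·2+3·0 = 28 | 4·3+4·4 = 28
L: 6·2+5·2+3·6 = 40 | 4·2+4·8 = 40
gcd(6,5,3,4,4) = 1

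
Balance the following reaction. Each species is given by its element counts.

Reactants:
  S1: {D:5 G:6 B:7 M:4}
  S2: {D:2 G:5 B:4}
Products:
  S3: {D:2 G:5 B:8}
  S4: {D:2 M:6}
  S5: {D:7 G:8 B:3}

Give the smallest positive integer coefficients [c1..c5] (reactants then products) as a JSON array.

D: 6·5+1·2 = 32 | 5·2+4·2+2·7 = 32
G: 6·6+1·5 = 41 | 5·5+4·0+2·8 = 41
B: 6·7+1·4 = 46 | 5·8+4·0+2·3 = 46
M: 6·4+1·0 = 24 | 5·0+4·6+2·0 = 24
gcd(6,1,5,4,2) = 1

Coefficients: [6, 1, 5, 4, 2]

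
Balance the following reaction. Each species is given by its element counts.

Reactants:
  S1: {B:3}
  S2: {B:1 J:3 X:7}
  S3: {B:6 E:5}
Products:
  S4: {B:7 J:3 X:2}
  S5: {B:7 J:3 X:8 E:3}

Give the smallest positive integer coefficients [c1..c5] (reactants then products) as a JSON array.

B: 6·3+6·1+3·6 = 42 | 1·7+5·7 = 42
J: 6·0+6·3+3·0 = 18 | 1·3+5·3 = 18
X: 6·0+6·7+3·0 = 42 | 1·2+5·8 = 42
E: 6·0+6·0+3·5 = 15 | 1·0+5·3 = 15
gcd(6,6,3,1,5) = 1

Coefficients: [6, 6, 3, 1, 5]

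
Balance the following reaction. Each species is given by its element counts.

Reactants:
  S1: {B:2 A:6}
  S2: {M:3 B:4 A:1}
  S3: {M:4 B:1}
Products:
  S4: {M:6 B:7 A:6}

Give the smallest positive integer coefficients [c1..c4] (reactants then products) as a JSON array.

M: 4·0+6·3+3·4 = 30 | 5·6 = 30
B: 4·2+6·4+3·1 = 35 | 5·7 = 35
A: 4·6+6·1+3·0 = 30 | 5·6 = 30
gcd(4,6,3,5) = 1

Coefficients: [4, 6, 3, 5]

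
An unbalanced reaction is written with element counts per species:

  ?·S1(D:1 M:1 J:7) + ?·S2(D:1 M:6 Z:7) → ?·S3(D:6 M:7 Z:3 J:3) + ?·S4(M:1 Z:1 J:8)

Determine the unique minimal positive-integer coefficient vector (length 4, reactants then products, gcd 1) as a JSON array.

Coefficients: [5, 1, 1, 4]

D: 5·1+1·1 = 6 | 1·6+4·0 = 6
M: 5·1+1·6 = 11 | 1·7+4·1 = 11
Z: 5·0+1·7 = 7 | 1·3+4·1 = 7
J: 5·7+1·0 = 35 | 1·3+4·8 = 35
gcd(5,1,1,4) = 1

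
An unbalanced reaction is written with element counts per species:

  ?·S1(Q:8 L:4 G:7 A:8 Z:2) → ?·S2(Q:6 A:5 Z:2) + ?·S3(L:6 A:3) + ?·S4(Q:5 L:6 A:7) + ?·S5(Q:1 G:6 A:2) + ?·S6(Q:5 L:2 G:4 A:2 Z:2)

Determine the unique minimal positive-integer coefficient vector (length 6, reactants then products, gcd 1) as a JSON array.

Q: 6·8 = 48 | 3·6+1·0+2·5+5·1+3·5 = 48
L: 6·4 = 24 | 3·0+1·6+2·6+5·0+3·2 = 24
G: 6·7 = 42 | 3·0+1·0+2·0+5·6+3·4 = 42
A: 6·8 = 48 | 3·5+1·3+2·7+5·2+3·2 = 48
Z: 6·2 = 12 | 3·2+1·0+2·0+5·0+3·2 = 12
gcd(6,3,1,2,5,3) = 1

Coefficients: [6, 3, 1, 2, 5, 3]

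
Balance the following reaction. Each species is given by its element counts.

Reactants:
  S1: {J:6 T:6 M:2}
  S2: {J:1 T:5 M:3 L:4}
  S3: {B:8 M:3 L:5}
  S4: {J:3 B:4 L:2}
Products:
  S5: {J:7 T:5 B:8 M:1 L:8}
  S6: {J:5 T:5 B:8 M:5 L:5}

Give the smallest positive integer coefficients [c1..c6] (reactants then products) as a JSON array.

Coefficients: [5, 1, 6, 2, 1, 6]

J: 5·6+1·1+6·0+2·3 = 37 | 1·7+6·5 = 37
T: 5·6+1·5+6·0+2·0 = 35 | 1·5+6·5 = 35
B: 5·0+1·0+6·8+2·4 = 56 | 1·8+6·8 = 56
M: 5·2+1·3+6·3+2·0 = 31 | 1·1+6·5 = 31
L: 5·0+1·4+6·5+2·2 = 38 | 1·8+6·5 = 38
gcd(5,1,6,2,1,6) = 1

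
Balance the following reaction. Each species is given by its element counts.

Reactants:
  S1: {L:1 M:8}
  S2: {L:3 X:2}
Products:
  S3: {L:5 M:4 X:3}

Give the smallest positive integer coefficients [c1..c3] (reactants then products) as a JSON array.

L: 1·1+3·3 = 10 | 2·5 = 10
M: 1·8+3·0 = 8 | 2·4 = 8
X: 1·0+3·2 = 6 | 2·3 = 6
gcd(1,3,2) = 1

Coefficients: [1, 3, 2]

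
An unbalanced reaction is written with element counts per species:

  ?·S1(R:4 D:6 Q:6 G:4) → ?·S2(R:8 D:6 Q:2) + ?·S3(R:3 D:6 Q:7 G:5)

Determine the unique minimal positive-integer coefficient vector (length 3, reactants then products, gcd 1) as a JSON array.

R: 5·4 = 20 | 1·8+4·3 = 20
D: 5·6 = 30 | 1·6+4·6 = 30
Q: 5·6 = 30 | 1·2+4·7 = 30
G: 5·4 = 20 | 1·0+4·5 = 20
gcd(5,1,4) = 1

Coefficients: [5, 1, 4]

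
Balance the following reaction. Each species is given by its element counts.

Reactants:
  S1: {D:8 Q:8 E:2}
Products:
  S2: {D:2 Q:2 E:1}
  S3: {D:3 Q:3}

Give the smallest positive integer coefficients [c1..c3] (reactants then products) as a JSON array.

Coefficients: [3, 6, 4]

D: 3·8 = 24 | 6·2+4·3 = 24
Q: 3·8 = 24 | 6·2+4·3 = 24
E: 3·2 = 6 | 6·1+4·0 = 6
gcd(3,6,4) = 1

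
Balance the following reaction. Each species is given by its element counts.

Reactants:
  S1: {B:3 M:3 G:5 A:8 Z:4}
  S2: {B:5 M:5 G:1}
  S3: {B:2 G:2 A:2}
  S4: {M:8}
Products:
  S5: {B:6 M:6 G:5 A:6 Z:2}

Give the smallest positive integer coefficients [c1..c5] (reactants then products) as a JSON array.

Coefficients: [2, 2, 4, 1, 4]

B: 2·3+2·5+4·2+1·0 = 24 | 4·6 = 24
M: 2·3+2·5+4·0+1·8 = 24 | 4·6 = 24
G: 2·5+2·1+4·2+1·0 = 20 | 4·5 = 20
A: 2·8+2·0+4·2+1·0 = 24 | 4·6 = 24
Z: 2·4+2·0+4·0+1·0 = 8 | 4·2 = 8
gcd(2,2,4,1,4) = 1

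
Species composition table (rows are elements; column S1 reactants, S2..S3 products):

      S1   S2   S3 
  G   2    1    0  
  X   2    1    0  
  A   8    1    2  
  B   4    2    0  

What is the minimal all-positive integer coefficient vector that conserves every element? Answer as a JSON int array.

G: 1·2 = 2 | 2·1+3·0 = 2
X: 1·2 = 2 | 2·1+3·0 = 2
A: 1·8 = 8 | 2·1+3·2 = 8
B: 1·4 = 4 | 2·2+3·0 = 4
gcd(1,2,3) = 1

Coefficients: [1, 2, 3]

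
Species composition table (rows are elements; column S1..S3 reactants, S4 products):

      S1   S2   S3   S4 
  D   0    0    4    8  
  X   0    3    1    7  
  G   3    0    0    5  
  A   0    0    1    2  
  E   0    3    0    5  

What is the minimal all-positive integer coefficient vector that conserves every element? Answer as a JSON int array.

D: 5·0+5·0+6·4 = 24 | 3·8 = 24
X: 5·0+5·3+6·1 = 21 | 3·7 = 21
G: 5·3+5·0+6·0 = 15 | 3·5 = 15
A: 5·0+5·0+6·1 = 6 | 3·2 = 6
E: 5·0+5·3+6·0 = 15 | 3·5 = 15
gcd(5,5,6,3) = 1

Coefficients: [5, 5, 6, 3]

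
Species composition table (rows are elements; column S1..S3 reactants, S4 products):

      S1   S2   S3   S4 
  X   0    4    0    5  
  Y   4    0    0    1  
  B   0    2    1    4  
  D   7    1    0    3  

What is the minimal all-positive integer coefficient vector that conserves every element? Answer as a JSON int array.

Coefficients: [1, 5, 6, 4]

X: 1·0+5·4+6·0 = 20 | 4·5 = 20
Y: 1·4+5·0+6·0 = 4 | 4·1 = 4
B: 1·0+5·2+6·1 = 16 | 4·4 = 16
D: 1·7+5·1+6·0 = 12 | 4·3 = 12
gcd(1,5,6,4) = 1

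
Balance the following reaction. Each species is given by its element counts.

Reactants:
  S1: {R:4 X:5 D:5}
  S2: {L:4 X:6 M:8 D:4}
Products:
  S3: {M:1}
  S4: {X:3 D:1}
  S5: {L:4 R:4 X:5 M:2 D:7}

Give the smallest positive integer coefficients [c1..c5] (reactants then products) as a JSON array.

L: 1·0+1·4 = 4 | 6·0+2·0+1·4 = 4
R: 1·4+1·0 = 4 | 6·0+2·0+1·4 = 4
X: 1·5+1·6 = 11 | 6·0+2·3+1·5 = 11
M: 1·0+1·8 = 8 | 6·1+2·0+1·2 = 8
D: 1·5+1·4 = 9 | 6·0+2·1+1·7 = 9
gcd(1,1,6,2,1) = 1

Coefficients: [1, 1, 6, 2, 1]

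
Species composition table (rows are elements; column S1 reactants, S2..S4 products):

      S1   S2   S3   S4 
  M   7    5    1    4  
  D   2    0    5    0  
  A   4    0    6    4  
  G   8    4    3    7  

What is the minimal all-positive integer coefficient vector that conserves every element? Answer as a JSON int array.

Coefficients: [5, 5, 2, 2]

M: 5·7 = 35 | 5·5+2·1+2·4 = 35
D: 5·2 = 10 | 5·0+2·5+2·0 = 10
A: 5·4 = 20 | 5·0+2·6+2·4 = 20
G: 5·8 = 40 | 5·4+2·3+2·7 = 40
gcd(5,5,2,2) = 1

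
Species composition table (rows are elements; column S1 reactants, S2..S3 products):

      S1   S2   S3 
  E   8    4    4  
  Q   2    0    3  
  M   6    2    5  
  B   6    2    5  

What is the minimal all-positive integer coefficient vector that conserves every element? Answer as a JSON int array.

Coefficients: [3, 4, 2]

E: 3·8 = 24 | 4·4+2·4 = 24
Q: 3·2 = 6 | 4·0+2·3 = 6
M: 3·6 = 18 | 4·2+2·5 = 18
B: 3·6 = 18 | 4·2+2·5 = 18
gcd(3,4,2) = 1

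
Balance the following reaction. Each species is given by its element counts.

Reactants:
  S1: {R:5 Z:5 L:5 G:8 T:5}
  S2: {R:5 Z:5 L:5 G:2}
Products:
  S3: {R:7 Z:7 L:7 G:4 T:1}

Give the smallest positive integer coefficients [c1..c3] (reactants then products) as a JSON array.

Coefficients: [1, 6, 5]

R: 1·5+6·5 = 35 | 5·7 = 35
Z: 1·5+6·5 = 35 | 5·7 = 35
L: 1·5+6·5 = 35 | 5·7 = 35
G: 1·8+6·2 = 20 | 5·4 = 20
T: 1·5+6·0 = 5 | 5·1 = 5
gcd(1,6,5) = 1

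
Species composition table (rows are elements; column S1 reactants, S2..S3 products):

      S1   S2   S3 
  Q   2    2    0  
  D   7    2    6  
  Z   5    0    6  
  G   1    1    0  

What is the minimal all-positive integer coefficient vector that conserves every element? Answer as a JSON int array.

Q: 6·2 = 12 | 6·2+5·0 = 12
D: 6·7 = 42 | 6·2+5·6 = 42
Z: 6·5 = 30 | 6·0+5·6 = 30
G: 6·1 = 6 | 6·1+5·0 = 6
gcd(6,6,5) = 1

Coefficients: [6, 6, 5]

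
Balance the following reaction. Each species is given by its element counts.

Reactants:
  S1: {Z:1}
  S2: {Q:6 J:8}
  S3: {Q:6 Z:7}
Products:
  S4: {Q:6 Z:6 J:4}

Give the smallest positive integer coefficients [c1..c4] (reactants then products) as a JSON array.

Q: 5·0+1·6+1·6 = 12 | 2·6 = 12
Z: 5·1+1·0+1·7 = 12 | 2·6 = 12
J: 5·0+1·8+1·0 = 8 | 2·4 = 8
gcd(5,1,1,2) = 1

Coefficients: [5, 1, 1, 2]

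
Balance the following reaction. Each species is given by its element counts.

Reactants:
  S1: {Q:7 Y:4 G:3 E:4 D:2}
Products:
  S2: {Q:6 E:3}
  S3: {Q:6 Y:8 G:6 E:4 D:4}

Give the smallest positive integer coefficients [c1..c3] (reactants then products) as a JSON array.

Q: 6·7 = 42 | 4·6+3·6 = 42
Y: 6·4 = 24 | 4·0+3·8 = 24
G: 6·3 = 18 | 4·0+3·6 = 18
E: 6·4 = 24 | 4·3+3·4 = 24
D: 6·2 = 12 | 4·0+3·4 = 12
gcd(6,4,3) = 1

Coefficients: [6, 4, 3]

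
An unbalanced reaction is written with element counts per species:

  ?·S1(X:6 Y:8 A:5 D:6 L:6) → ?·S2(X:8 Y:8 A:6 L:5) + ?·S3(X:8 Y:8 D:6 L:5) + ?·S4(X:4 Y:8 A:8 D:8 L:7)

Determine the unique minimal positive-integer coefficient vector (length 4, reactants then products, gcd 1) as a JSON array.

X: 6·6 = 36 | 1·8+2·8+3·4 = 36
Y: 6·8 = 48 | 1·8+2·8+3·8 = 48
A: 6·5 = 30 | 1·6+2·0+3·8 = 30
D: 6·6 = 36 | 1·0+2·6+3·8 = 36
L: 6·6 = 36 | 1·5+2·5+3·7 = 36
gcd(6,1,2,3) = 1

Coefficients: [6, 1, 2, 3]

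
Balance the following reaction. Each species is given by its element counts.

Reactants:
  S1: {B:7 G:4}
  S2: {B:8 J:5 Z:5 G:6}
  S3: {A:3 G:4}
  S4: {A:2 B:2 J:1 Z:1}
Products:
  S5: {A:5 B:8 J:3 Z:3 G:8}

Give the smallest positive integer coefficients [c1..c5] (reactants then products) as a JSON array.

A: 2·0+2·0+5·3+5·2 = 25 | 5·5 = 25
B: 2·7+2·8+5·0+5·2 = 40 | 5·8 = 40
J: 2·0+2·5+5·0+5·1 = 15 | 5·3 = 15
Z: 2·0+2·5+5·0+5·1 = 15 | 5·3 = 15
G: 2·4+2·6+5·4+5·0 = 40 | 5·8 = 40
gcd(2,2,5,5,5) = 1

Coefficients: [2, 2, 5, 5, 5]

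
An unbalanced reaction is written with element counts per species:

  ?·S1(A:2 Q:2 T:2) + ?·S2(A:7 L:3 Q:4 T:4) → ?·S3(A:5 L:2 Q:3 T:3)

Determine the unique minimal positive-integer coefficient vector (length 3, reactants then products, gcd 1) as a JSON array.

A: 1·2+4·7 = 30 | 6·5 = 30
L: 1·0+4·3 = 12 | 6·2 = 12
Q: 1·2+4·4 = 18 | 6·3 = 18
T: 1·2+4·4 = 18 | 6·3 = 18
gcd(1,4,6) = 1

Coefficients: [1, 4, 6]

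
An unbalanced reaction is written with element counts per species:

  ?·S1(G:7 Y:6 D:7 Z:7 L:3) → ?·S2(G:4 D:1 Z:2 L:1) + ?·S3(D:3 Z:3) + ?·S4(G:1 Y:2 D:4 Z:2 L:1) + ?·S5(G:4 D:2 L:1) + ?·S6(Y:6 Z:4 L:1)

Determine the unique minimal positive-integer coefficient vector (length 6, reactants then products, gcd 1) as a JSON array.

Coefficients: [5, 2, 3, 3, 6, 4]

G: 5·7 = 35 | 2·4+3·0+3·1+6·4+4·0 = 35
Y: 5·6 = 30 | 2·0+3·0+3·2+6·0+4·6 = 30
D: 5·7 = 35 | 2·1+3·3+3·4+6·2+4·0 = 35
Z: 5·7 = 35 | 2·2+3·3+3·2+6·0+4·4 = 35
L: 5·3 = 15 | 2·1+3·0+3·1+6·1+4·1 = 15
gcd(5,2,3,3,6,4) = 1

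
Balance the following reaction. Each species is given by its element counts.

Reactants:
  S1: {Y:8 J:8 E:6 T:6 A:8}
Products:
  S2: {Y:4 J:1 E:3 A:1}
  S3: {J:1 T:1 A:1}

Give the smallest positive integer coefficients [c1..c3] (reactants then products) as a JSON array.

Coefficients: [1, 2, 6]

Y: 1·8 = 8 | 2·4+6·0 = 8
J: 1·8 = 8 | 2·1+6·1 = 8
E: 1·6 = 6 | 2·3+6·0 = 6
T: 1·6 = 6 | 2·0+6·1 = 6
A: 1·8 = 8 | 2·1+6·1 = 8
gcd(1,2,6) = 1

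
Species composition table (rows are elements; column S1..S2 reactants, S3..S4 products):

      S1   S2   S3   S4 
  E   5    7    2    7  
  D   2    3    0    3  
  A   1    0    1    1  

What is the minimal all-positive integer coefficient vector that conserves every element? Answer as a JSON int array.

Coefficients: [6, 1, 1, 5]

E: 6·5+1·7 = 37 | 1·2+5·7 = 37
D: 6·2+1·3 = 15 | 1·0+5·3 = 15
A: 6·1+1·0 = 6 | 1·1+5·1 = 6
gcd(6,1,1,5) = 1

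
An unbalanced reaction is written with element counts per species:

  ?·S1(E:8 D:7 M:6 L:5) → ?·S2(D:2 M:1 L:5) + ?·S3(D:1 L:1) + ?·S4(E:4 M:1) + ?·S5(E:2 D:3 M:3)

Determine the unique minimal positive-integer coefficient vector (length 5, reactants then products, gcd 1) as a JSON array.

E: 3·8 = 24 | 2·0+5·0+4·4+4·2 = 24
D: 3·7 = 21 | 2·2+5·1+4·0+4·3 = 21
M: 3·6 = 18 | 2·1+5·0+4·1+4·3 = 18
L: 3·5 = 15 | 2·5+5·1+4·0+4·0 = 15
gcd(3,2,5,4,4) = 1

Coefficients: [3, 2, 5, 4, 4]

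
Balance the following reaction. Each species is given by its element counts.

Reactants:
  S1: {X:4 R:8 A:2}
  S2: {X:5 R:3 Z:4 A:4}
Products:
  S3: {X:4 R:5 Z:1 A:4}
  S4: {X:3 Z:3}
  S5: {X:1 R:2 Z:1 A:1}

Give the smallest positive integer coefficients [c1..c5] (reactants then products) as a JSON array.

X: 3·4+6·5 = 42 | 6·4+4·3+6·1 = 42
R: 3·8+6·3 = 42 | 6·5+4·0+6·2 = 42
Z: 3·0+6·4 = 24 | 6·1+4·3+6·1 = 24
A: 3·2+6·4 = 30 | 6·4+4·0+6·1 = 30
gcd(3,6,6,4,6) = 1

Coefficients: [3, 6, 6, 4, 6]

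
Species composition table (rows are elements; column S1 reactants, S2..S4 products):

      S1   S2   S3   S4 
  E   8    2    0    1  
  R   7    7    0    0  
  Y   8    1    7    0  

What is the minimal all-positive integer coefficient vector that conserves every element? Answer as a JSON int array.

E: 1·8 = 8 | 1·2+1·0+6·1 = 8
R: 1·7 = 7 | 1·7+1·0+6·0 = 7
Y: 1·8 = 8 | 1·1+1·7+6·0 = 8
gcd(1,1,1,6) = 1

Coefficients: [1, 1, 1, 6]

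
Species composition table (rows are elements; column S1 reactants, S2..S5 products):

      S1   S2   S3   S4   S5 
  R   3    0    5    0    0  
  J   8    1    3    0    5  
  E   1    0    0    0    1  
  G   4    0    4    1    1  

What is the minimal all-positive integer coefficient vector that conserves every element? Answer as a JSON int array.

R: 5·3 = 15 | 6·0+3·5+3·0+5·0 = 15
J: 5·8 = 40 | 6·1+3·3+3·0+5·5 = 40
E: 5·1 = 5 | 6·0+3·0+3·0+5·1 = 5
G: 5·4 = 20 | 6·0+3·4+3·1+5·1 = 20
gcd(5,6,3,3,5) = 1

Coefficients: [5, 6, 3, 3, 5]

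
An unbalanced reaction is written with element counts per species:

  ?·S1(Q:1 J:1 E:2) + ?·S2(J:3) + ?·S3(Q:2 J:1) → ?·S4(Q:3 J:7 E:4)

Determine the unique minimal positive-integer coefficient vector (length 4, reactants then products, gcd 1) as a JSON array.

Coefficients: [4, 3, 1, 2]

Q: 4·1+3·0+1·2 = 6 | 2·3 = 6
J: 4·1+3·3+1·1 = 14 | 2·7 = 14
E: 4·2+3·0+1·0 = 8 | 2·4 = 8
gcd(4,3,1,2) = 1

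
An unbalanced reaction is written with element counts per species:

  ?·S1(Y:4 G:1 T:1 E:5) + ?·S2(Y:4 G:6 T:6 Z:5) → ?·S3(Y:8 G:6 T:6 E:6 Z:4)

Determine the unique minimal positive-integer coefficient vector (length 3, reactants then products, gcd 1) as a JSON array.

Y: 6·4+4·4 = 40 | 5·8 = 40
G: 6·1+4·6 = 30 | 5·6 = 30
T: 6·1+4·6 = 30 | 5·6 = 30
E: 6·5+4·0 = 30 | 5·6 = 30
Z: 6·0+4·5 = 20 | 5·4 = 20
gcd(6,4,5) = 1

Coefficients: [6, 4, 5]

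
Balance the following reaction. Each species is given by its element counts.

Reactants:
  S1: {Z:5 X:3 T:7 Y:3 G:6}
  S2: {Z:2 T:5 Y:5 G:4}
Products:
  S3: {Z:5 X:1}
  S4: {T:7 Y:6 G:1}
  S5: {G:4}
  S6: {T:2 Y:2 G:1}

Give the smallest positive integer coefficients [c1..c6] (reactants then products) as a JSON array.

Coefficients: [1, 5, 3, 4, 5, 2]

Z: 1·5+5·2 = 15 | 3·5+4·0+5·0+2·0 = 15
X: 1·3+5·0 = 3 | 3·1+4·0+5·0+2·0 = 3
T: 1·7+5·5 = 32 | 3·0+4·7+5·0+2·2 = 32
Y: 1·3+5·5 = 28 | 3·0+4·6+5·0+2·2 = 28
G: 1·6+5·4 = 26 | 3·0+4·1+5·4+2·1 = 26
gcd(1,5,3,4,5,2) = 1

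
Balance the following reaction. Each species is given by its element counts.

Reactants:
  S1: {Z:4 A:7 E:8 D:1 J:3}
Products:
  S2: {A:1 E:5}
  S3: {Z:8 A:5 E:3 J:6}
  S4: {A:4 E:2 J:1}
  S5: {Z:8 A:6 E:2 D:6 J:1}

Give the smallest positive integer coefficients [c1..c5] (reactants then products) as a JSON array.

Coefficients: [6, 6, 2, 5, 1]

Z: 6·4 = 24 | 6·0+2·8+5·0+1·8 = 24
A: 6·7 = 42 | 6·1+2·5+5·4+1·6 = 42
E: 6·8 = 48 | 6·5+2·3+5·2+1·2 = 48
D: 6·1 = 6 | 6·0+2·0+5·0+1·6 = 6
J: 6·3 = 18 | 6·0+2·6+5·1+1·1 = 18
gcd(6,6,2,5,1) = 1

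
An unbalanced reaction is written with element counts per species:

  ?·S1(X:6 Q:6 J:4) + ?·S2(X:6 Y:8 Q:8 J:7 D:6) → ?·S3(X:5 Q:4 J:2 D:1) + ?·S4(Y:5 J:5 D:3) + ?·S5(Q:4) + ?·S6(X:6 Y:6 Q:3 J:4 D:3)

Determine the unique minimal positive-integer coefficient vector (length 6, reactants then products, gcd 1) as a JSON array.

Coefficients: [3, 4, 6, 4, 5, 2]

X: 3·6+4·6 = 42 | 6·5+4·0+5·0+2·6 = 42
Y: 3·0+4·8 = 32 | 6·0+4·5+5·0+2·6 = 32
Q: 3·6+4·8 = 50 | 6·4+4·0+5·4+2·3 = 50
J: 3·4+4·7 = 40 | 6·2+4·5+5·0+2·4 = 40
D: 3·0+4·6 = 24 | 6·1+4·3+5·0+2·3 = 24
gcd(3,4,6,4,5,2) = 1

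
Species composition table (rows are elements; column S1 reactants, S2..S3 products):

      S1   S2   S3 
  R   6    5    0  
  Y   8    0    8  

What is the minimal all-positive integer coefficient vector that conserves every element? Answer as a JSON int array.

R: 5·6 = 30 | 6·5+5·0 = 30
Y: 5·8 = 40 | 6·0+5·8 = 40
gcd(5,6,5) = 1

Coefficients: [5, 6, 5]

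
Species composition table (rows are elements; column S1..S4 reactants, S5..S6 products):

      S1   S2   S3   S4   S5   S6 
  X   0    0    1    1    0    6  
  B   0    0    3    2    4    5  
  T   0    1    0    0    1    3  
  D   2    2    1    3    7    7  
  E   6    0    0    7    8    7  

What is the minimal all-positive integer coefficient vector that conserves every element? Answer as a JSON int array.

Coefficients: [4, 6, 5, 1, 3, 1]

X: 4·0+6·0+5·1+1·1 = 6 | 3·0+1·6 = 6
B: 4·0+6·0+5·3+1·2 = 17 | 3·4+1·5 = 17
T: 4·0+6·1+5·0+1·0 = 6 | 3·1+1·3 = 6
D: 4·2+6·2+5·1+1·3 = 28 | 3·7+1·7 = 28
E: 4·6+6·0+5·0+1·7 = 31 | 3·8+1·7 = 31
gcd(4,6,5,1,3,1) = 1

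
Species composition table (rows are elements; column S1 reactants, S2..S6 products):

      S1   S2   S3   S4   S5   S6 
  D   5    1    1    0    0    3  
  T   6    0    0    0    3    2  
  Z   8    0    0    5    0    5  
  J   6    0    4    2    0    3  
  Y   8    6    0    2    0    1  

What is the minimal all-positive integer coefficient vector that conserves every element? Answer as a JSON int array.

Coefficients: [5, 5, 2, 2, 6, 6]

D: 5·5 = 25 | 5·1+2·1+2·0+6·0+6·3 = 25
T: 5·6 = 30 | 5·0+2·0+2·0+6·3+6·2 = 30
Z: 5·8 = 40 | 5·0+2·0+2·5+6·0+6·5 = 40
J: 5·6 = 30 | 5·0+2·4+2·2+6·0+6·3 = 30
Y: 5·8 = 40 | 5·6+2·0+2·2+6·0+6·1 = 40
gcd(5,5,2,2,6,6) = 1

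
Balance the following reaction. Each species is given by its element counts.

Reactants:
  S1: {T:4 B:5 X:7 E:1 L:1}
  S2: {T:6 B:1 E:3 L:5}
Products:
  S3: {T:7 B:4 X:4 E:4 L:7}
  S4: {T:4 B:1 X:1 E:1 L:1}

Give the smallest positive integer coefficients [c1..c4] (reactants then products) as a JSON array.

Coefficients: [3, 6, 4, 5]

T: 3·4+6·6 = 48 | 4·7+5·4 = 48
B: 3·5+6·1 = 21 | 4·4+5·1 = 21
X: 3·7+6·0 = 21 | 4·4+5·1 = 21
E: 3·1+6·3 = 21 | 4·4+5·1 = 21
L: 3·1+6·5 = 33 | 4·7+5·1 = 33
gcd(3,6,4,5) = 1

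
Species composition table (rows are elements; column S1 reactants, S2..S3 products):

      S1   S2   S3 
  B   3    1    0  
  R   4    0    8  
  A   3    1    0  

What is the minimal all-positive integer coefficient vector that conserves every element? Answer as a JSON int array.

Coefficients: [2, 6, 1]

B: 2·3 = 6 | 6·1+1·0 = 6
R: 2·4 = 8 | 6·0+1·8 = 8
A: 2·3 = 6 | 6·1+1·0 = 6
gcd(2,6,1) = 1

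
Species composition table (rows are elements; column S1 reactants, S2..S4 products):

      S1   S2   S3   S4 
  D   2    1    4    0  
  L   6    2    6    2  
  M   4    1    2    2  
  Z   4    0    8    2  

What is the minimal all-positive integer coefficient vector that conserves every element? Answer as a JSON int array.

D: 5·2 = 10 | 6·1+1·4+6·0 = 10
L: 5·6 = 30 | 6·2+1·6+6·2 = 30
M: 5·4 = 20 | 6·1+1·2+6·2 = 20
Z: 5·4 = 20 | 6·0+1·8+6·2 = 20
gcd(5,6,1,6) = 1

Coefficients: [5, 6, 1, 6]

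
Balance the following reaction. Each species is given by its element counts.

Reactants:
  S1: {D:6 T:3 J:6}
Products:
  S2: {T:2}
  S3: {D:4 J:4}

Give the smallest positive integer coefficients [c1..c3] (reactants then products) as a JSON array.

Coefficients: [2, 3, 3]

D: 2·6 = 12 | 3·0+3·4 = 12
T: 2·3 = 6 | 3·2+3·0 = 6
J: 2·6 = 12 | 3·0+3·4 = 12
gcd(2,3,3) = 1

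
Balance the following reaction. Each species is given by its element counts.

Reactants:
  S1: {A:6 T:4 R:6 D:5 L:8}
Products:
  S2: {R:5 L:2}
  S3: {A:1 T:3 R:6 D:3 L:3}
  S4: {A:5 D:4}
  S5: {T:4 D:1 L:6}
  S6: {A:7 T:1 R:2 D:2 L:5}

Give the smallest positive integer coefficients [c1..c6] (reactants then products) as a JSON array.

Coefficients: [3, 2, 1, 2, 2, 1]

A: 3·6 = 18 | 2·0+1·1+2·5+2·0+1·7 = 18
T: 3·4 = 12 | 2·0+1·3+2·0+2·4+1·1 = 12
R: 3·6 = 18 | 2·5+1·6+2·0+2·0+1·2 = 18
D: 3·5 = 15 | 2·0+1·3+2·4+2·1+1·2 = 15
L: 3·8 = 24 | 2·2+1·3+2·0+2·6+1·5 = 24
gcd(3,2,1,2,2,1) = 1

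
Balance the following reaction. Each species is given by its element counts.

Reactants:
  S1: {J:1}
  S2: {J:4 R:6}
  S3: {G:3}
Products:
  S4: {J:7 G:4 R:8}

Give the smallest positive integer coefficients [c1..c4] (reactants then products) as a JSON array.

Coefficients: [5, 4, 4, 3]

J: 5·1+4·4+4·0 = 21 | 3·7 = 21
G: 5·0+4·0+4·3 = 12 | 3·4 = 12
R: 5·0+4·6+4·0 = 24 | 3·8 = 24
gcd(5,4,4,3) = 1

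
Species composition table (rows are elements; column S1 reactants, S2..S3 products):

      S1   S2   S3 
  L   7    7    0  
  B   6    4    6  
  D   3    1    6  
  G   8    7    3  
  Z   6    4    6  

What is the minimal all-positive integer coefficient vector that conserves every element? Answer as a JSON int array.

L: 3·7 = 21 | 3·7+1·0 = 21
B: 3·6 = 18 | 3·4+1·6 = 18
D: 3·3 = 9 | 3·1+1·6 = 9
G: 3·8 = 24 | 3·7+1·3 = 24
Z: 3·6 = 18 | 3·4+1·6 = 18
gcd(3,3,1) = 1

Coefficients: [3, 3, 1]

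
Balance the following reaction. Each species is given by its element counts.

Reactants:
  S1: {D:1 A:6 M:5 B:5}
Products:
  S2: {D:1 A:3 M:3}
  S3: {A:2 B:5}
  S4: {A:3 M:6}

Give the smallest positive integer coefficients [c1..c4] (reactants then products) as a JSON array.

D: 3·1 = 3 | 3·1+3·0+1·0 = 3
A: 3·6 = 18 | 3·3+3·2+1·3 = 18
M: 3·5 = 15 | 3·3+3·0+1·6 = 15
B: 3·5 = 15 | 3·0+3·5+1·0 = 15
gcd(3,3,3,1) = 1

Coefficients: [3, 3, 3, 1]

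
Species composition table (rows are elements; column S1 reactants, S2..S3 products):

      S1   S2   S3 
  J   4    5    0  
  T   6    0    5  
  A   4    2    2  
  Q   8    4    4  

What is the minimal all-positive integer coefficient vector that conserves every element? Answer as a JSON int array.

J: 5·4 = 20 | 4·5+6·0 = 20
T: 5·6 = 30 | 4·0+6·5 = 30
A: 5·4 = 20 | 4·2+6·2 = 20
Q: 5·8 = 40 | 4·4+6·4 = 40
gcd(5,4,6) = 1

Coefficients: [5, 4, 6]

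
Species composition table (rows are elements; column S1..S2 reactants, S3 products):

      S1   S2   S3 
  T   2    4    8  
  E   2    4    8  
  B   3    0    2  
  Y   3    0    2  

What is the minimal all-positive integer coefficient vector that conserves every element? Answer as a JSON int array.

Coefficients: [2, 5, 3]

T: 2·2+5·4 = 24 | 3·8 = 24
E: 2·2+5·4 = 24 | 3·8 = 24
B: 2·3+5·0 = 6 | 3·2 = 6
Y: 2·3+5·0 = 6 | 3·2 = 6
gcd(2,5,3) = 1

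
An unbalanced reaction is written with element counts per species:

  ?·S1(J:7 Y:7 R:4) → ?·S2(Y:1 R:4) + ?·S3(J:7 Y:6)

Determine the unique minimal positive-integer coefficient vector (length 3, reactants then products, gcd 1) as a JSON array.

J: 1·7 = 7 | 1·0+1·7 = 7
Y: 1·7 = 7 | 1·1+1·6 = 7
R: 1·4 = 4 | 1·4+1·0 = 4
gcd(1,1,1) = 1

Coefficients: [1, 1, 1]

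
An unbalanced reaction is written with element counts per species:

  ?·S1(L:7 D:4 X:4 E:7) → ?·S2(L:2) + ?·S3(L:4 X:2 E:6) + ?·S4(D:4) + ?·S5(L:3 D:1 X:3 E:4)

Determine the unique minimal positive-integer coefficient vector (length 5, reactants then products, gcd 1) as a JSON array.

L: 4·7 = 28 | 4·2+2·4+3·0+4·3 = 28
D: 4·4 = 16 | 4·0+2·0+3·4+4·1 = 16
X: 4·4 = 16 | 4·0+2·2+3·0+4·3 = 16
E: 4·7 = 28 | 4·0+2·6+3·0+4·4 = 28
gcd(4,4,2,3,4) = 1

Coefficients: [4, 4, 2, 3, 4]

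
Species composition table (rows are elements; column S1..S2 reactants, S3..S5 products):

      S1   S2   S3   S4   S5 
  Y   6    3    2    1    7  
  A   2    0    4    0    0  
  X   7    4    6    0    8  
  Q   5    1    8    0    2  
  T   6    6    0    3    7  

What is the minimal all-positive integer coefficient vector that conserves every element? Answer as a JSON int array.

Coefficients: [4, 2, 2, 5, 3]

Y: 4·6+2·3 = 30 | 2·2+5·1+3·7 = 30
A: 4·2+2·0 = 8 | 2·4+5·0+3·0 = 8
X: 4·7+2·4 = 36 | 2·6+5·0+3·8 = 36
Q: 4·5+2·1 = 22 | 2·8+5·0+3·2 = 22
T: 4·6+2·6 = 36 | 2·0+5·3+3·7 = 36
gcd(4,2,2,5,3) = 1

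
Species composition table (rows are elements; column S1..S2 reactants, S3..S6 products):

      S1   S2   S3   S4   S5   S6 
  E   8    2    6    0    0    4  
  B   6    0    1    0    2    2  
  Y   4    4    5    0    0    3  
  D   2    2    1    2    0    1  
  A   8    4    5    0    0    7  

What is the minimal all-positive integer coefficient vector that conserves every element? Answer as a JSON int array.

Coefficients: [2, 2, 2, 2, 3, 2]

E: 2·8+2·2 = 20 | 2·6+2·0+3·0+2·4 = 20
B: 2·6+2·0 = 12 | 2·1+2·0+3·2+2·2 = 12
Y: 2·4+2·4 = 16 | 2·5+2·0+3·0+2·3 = 16
D: 2·2+2·2 = 8 | 2·1+2·2+3·0+2·1 = 8
A: 2·8+2·4 = 24 | 2·5+2·0+3·0+2·7 = 24
gcd(2,2,2,2,3,2) = 1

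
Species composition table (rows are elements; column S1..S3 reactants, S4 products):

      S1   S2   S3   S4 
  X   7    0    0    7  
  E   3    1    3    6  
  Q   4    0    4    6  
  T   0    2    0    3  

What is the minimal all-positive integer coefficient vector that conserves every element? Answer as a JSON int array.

Coefficients: [2, 3, 1, 2]

X: 2·7+3·0+1·0 = 14 | 2·7 = 14
E: 2·3+3·1+1·3 = 12 | 2·6 = 12
Q: 2·4+3·0+1·4 = 12 | 2·6 = 12
T: 2·0+3·2+1·0 = 6 | 2·3 = 6
gcd(2,3,1,2) = 1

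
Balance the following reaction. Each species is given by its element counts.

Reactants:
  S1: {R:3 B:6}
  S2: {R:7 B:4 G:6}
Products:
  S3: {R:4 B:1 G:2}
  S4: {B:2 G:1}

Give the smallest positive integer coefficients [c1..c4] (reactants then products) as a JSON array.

R: 1·3+3·7 = 24 | 6·4+6·0 = 24
B: 1·6+3·4 = 18 | 6·1+6·2 = 18
G: 1·0+3·6 = 18 | 6·2+6·1 = 18
gcd(1,3,6,6) = 1

Coefficients: [1, 3, 6, 6]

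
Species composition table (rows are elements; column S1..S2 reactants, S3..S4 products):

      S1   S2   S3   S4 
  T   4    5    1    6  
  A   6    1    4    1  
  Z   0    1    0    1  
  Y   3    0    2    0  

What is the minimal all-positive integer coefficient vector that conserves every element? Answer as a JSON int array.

Coefficients: [2, 5, 3, 5]

T: 2·4+5·5 = 33 | 3·1+5·6 = 33
A: 2·6+5·1 = 17 | 3·4+5·1 = 17
Z: 2·0+5·1 = 5 | 3·0+5·1 = 5
Y: 2·3+5·0 = 6 | 3·2+5·0 = 6
gcd(2,5,3,5) = 1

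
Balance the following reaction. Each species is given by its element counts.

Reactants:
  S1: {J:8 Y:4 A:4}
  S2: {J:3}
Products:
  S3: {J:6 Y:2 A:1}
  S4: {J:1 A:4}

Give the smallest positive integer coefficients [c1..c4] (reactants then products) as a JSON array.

Coefficients: [2, 3, 4, 1]

J: 2·8+3·3 = 25 | 4·6+1·1 = 25
Y: 2·4+3·0 = 8 | 4·2+1·0 = 8
A: 2·4+3·0 = 8 | 4·1+1·4 = 8
gcd(2,3,4,1) = 1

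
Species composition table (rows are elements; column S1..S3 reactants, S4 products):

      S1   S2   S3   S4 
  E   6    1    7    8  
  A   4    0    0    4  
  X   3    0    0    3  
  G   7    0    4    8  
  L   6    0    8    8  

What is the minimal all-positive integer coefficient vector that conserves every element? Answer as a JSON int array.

E: 4·6+1·1+1·7 = 32 | 4·8 = 32
A: 4·4+1·0+1·0 = 16 | 4·4 = 16
X: 4·3+1·0+1·0 = 12 | 4·3 = 12
G: 4·7+1·0+1·4 = 32 | 4·8 = 32
L: 4·6+1·0+1·8 = 32 | 4·8 = 32
gcd(4,1,1,4) = 1

Coefficients: [4, 1, 1, 4]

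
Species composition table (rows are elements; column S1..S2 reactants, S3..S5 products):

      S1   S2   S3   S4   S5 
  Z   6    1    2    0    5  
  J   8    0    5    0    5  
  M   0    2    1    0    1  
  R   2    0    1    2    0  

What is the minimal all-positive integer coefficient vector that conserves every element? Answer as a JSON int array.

Z: 5·6+4·1 = 34 | 2·2+4·0+6·5 = 34
J: 5·8+4·0 = 40 | 2·5+4·0+6·5 = 40
M: 5·0+4·2 = 8 | 2·1+4·0+6·1 = 8
R: 5·2+4·0 = 10 | 2·1+4·2+6·0 = 10
gcd(5,4,2,4,6) = 1

Coefficients: [5, 4, 2, 4, 6]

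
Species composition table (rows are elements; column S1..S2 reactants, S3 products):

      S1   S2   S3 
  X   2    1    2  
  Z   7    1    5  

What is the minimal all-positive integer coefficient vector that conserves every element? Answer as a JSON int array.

Coefficients: [3, 4, 5]

X: 3·2+4·1 = 10 | 5·2 = 10
Z: 3·7+4·1 = 25 | 5·5 = 25
gcd(3,4,5) = 1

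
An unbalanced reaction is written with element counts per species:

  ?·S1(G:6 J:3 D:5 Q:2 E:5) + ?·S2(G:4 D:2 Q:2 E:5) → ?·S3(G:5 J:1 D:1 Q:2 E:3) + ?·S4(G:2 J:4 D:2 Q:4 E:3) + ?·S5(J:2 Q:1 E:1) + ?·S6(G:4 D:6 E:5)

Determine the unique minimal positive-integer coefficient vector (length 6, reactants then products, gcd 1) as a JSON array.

Coefficients: [6, 4, 6, 1, 4, 5]

G: 6·6+4·4 = 52 | 6·5+1·2+4·0+5·4 = 52
J: 6·3+4·0 = 18 | 6·1+1·4+4·2+5·0 = 18
D: 6·5+4·2 = 38 | 6·1+1·2+4·0+5·6 = 38
Q: 6·2+4·2 = 20 | 6·2+1·4+4·1+5·0 = 20
E: 6·5+4·5 = 50 | 6·3+1·3+4·1+5·5 = 50
gcd(6,4,6,1,4,5) = 1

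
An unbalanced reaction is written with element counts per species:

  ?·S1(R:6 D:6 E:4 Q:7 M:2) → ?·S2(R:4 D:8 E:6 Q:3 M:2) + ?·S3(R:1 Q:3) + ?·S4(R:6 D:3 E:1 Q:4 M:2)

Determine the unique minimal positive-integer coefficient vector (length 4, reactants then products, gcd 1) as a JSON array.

Coefficients: [5, 3, 6, 2]

R: 5·6 = 30 | 3·4+6·1+2·6 = 30
D: 5·6 = 30 | 3·8+6·0+2·3 = 30
E: 5·4 = 20 | 3·6+6·0+2·1 = 20
Q: 5·7 = 35 | 3·3+6·3+2·4 = 35
M: 5·2 = 10 | 3·2+6·0+2·2 = 10
gcd(5,3,6,2) = 1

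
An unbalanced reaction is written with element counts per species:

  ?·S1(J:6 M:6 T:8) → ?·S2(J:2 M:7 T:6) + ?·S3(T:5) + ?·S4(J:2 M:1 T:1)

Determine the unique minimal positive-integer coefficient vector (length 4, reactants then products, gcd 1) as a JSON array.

Coefficients: [2, 1, 1, 5]

J: 2·6 = 12 | 1·2+1·0+5·2 = 12
M: 2·6 = 12 | 1·7+1·0+5·1 = 12
T: 2·8 = 16 | 1·6+1·5+5·1 = 16
gcd(2,1,1,5) = 1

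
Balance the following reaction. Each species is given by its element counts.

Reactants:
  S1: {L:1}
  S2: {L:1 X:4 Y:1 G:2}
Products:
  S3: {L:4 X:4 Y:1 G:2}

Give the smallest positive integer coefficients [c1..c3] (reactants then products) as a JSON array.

Coefficients: [3, 1, 1]

L: 3·1+1·1 = 4 | 1·4 = 4
X: 3·0+1·4 = 4 | 1·4 = 4
Y: 3·0+1·1 = 1 | 1·1 = 1
G: 3·0+1·2 = 2 | 1·2 = 2
gcd(3,1,1) = 1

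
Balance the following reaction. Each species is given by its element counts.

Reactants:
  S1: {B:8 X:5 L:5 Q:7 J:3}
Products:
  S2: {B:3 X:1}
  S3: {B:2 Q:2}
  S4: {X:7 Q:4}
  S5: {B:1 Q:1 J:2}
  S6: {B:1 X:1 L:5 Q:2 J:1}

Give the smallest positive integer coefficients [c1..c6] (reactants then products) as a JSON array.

Coefficients: [5, 6, 6, 2, 5, 5]

B: 5·8 = 40 | 6·3+6·2+2·0+5·1+5·1 = 40
X: 5·5 = 25 | 6·1+6·0+2·7+5·0+5·1 = 25
L: 5·5 = 25 | 6·0+6·0+2·0+5·0+5·5 = 25
Q: 5·7 = 35 | 6·0+6·2+2·4+5·1+5·2 = 35
J: 5·3 = 15 | 6·0+6·0+2·0+5·2+5·1 = 15
gcd(5,6,6,2,5,5) = 1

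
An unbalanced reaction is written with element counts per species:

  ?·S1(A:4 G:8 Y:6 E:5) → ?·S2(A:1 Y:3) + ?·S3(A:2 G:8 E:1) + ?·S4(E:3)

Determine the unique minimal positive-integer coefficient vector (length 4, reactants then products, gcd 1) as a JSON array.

A: 3·4 = 12 | 6·1+3·2+4·0 = 12
G: 3·8 = 24 | 6·0+3·8+4·0 = 24
Y: 3·6 = 18 | 6·3+3·0+4·0 = 18
E: 3·5 = 15 | 6·0+3·1+4·3 = 15
gcd(3,6,3,4) = 1

Coefficients: [3, 6, 3, 4]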